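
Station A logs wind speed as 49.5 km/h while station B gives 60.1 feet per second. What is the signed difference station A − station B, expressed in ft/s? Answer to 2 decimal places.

-14.99 ft/s

station A: 49.5 km/h = 45.1115 ft/s.
Difference: 45.1115 − 60.1000 = -14.99 ft/s.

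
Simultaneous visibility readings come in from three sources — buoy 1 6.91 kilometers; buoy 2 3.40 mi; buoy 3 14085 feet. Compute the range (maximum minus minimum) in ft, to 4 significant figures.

8586 ft

buoy 1: 6.91 km = 22670.60 ft.
buoy 2: 3.40 SM = 17952.00 ft.
Spread: 22670.60 − 14085.00 = 8586 ft.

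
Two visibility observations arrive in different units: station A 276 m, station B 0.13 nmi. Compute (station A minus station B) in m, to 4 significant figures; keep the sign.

station B: 0.13 nmi = 240.7600 m.
Difference: 276.0000 − 240.7600 = 35.24 m.

35.24 m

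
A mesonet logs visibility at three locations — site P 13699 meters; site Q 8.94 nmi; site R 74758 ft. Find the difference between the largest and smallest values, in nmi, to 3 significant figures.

4.91 nmi

site P: 13699 m = 7.3969 nmi.
site R: 74758 ft = 12.3036 nmi.
Spread: 12.3036 − 7.3969 = 4.91 nmi.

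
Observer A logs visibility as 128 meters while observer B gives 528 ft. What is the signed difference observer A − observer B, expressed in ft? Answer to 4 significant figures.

observer A: 128 m = 419.948 ft.
Difference: 419.948 − 528.000 = -108.1 ft.

-108.1 ft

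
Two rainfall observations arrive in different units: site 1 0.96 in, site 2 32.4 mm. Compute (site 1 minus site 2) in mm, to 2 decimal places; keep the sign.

-8.02 mm

site 1: 0.96 in = 24.3840 mm.
Difference: 24.3840 − 32.4000 = -8.02 mm.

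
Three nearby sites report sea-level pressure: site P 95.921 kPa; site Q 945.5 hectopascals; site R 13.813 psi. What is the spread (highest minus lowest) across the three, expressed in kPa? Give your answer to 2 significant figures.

1.4 kPa

site Q: 945.5 hPa = 94.550 kPa.
site R: 13.813 psi = 95.237 kPa.
Spread: 95.921 − 94.550 = 1.4 kPa.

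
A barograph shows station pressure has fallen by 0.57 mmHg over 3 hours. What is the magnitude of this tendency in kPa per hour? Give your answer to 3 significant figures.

0.57 mmHg / 3 h × 0.133322 kPa/mmHg = 0.0253 kPa/h.

0.0253 kPa per hour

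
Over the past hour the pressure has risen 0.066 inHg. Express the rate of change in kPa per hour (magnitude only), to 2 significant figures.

0.066 inHg / 1 h × 3.38639 kPa/inHg = 0.22 kPa/h.

0.22 kPa per hour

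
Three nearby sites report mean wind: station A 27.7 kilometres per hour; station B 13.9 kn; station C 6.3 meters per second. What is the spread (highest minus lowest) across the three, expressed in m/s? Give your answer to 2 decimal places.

1.39 m/s

station A: 27.7 km/h = 7.6944 m/s.
station B: 13.9 kt = 7.1508 m/s.
Spread: 7.6944 − 6.3000 = 1.39 m/s.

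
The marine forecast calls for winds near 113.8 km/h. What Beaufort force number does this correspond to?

Beaufort force 11

113.8 km/h = 31.6 m/s, which is Beaufort 11 (violent storm, 28.5–32.6 m/s).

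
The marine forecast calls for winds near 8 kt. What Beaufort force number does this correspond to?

Beaufort force 3

8 kt lies in the Beaufort 3 band (gentle breeze, 7–10 kt).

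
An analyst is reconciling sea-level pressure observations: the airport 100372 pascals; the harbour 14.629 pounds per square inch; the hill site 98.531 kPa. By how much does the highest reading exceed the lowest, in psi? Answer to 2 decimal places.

the airport: 100372 Pa = 14.5577 psi.
the hill site: 98.531 kPa = 14.2907 psi.
Spread: 14.6290 − 14.2907 = 0.34 psi.

0.34 psi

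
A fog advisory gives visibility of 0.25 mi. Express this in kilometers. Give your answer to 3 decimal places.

0.402 km

1 SM = 1.60934 km, so 0.25 × 1.60934 = 0.402 km.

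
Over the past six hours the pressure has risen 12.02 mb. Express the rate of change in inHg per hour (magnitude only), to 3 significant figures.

12.02 mb / 6 h × 0.02953 inHg/mb = 0.0592 inHg/h.

0.0592 inHg per hour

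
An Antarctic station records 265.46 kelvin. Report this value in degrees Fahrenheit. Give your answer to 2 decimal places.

First to °C: -7.69 °C.
Then to °F: 18.16 °F.

18.16 °F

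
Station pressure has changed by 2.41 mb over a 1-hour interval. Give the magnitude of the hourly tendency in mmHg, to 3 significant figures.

2.41 mb / 1 h × 0.750062 mmHg/mb = 1.81 mmHg/h.

1.81 mmHg per hour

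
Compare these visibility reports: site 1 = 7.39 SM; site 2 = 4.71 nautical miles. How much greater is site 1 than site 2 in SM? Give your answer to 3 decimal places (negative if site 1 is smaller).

1.970 SM

site 2: 4.71 nmi = 5.42017 SM.
Difference: 7.39000 − 5.42017 = 1.970 SM.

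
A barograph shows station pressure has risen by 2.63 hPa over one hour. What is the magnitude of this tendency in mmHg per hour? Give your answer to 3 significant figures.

2.63 hPa / 1 h × 0.750062 mmHg/hPa = 1.97 mmHg/h.

1.97 mmHg per hour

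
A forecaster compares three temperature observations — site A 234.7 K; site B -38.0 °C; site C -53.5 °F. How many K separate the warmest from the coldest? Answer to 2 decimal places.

site A: 234.7 K = -38.450 °C.
site C: -53.5 °F = -47.500 °C.
Spread: (-38.000) − (-47.500) = 9.500 °C.

9.50 K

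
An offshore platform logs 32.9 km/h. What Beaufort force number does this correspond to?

32.9 km/h = 9.1 m/s, which is Beaufort 5 (fresh breeze, 8.0–10.7 m/s).

Beaufort force 5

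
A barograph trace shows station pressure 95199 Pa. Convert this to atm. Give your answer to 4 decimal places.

1 Pa = 9.86923e-06 atm, so 95199 × 9.86923e-06 = 0.9395 atm.

0.9395 atm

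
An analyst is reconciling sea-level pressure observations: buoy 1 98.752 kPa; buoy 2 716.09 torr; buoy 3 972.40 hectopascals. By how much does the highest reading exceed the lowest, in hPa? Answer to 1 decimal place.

32.8 hPa

buoy 1: 98.752 kPa = 987.520 hPa.
buoy 2: 716.09 mmHg = 954.708 hPa.
Spread: 987.520 − 954.708 = 32.8 hPa.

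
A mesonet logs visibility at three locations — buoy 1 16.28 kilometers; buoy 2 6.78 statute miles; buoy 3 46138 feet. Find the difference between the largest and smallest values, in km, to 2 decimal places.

5.37 km

buoy 2: 6.78 SM = 10.9114 km.
buoy 3: 46138 ft = 14.0629 km.
Spread: 16.2800 − 10.9114 = 5.37 km.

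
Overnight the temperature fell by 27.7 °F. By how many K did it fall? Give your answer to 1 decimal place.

For a temperature change the 32° offset cancels: ΔK = 27.7 × 0.5556 = 15.4 K.

15.4 K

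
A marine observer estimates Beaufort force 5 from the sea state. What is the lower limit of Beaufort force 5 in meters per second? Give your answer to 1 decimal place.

Beaufort 5 (fresh breeze) spans 8.0–10.7 m/s.

8.0 m/s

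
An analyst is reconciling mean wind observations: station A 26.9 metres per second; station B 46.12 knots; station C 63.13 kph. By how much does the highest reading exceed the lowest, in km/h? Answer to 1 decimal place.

station A: 26.9 m/s = 96.840 km/h.
station B: 46.12 kt = 85.414 km/h.
Spread: 96.840 − 63.130 = 33.7 km/h.

33.7 km/h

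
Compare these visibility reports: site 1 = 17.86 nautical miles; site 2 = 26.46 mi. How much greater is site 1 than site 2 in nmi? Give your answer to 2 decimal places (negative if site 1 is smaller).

-5.13 nmi

site 2: 26.46 SM = 22.9931 nmi.
Difference: 17.8600 − 22.9931 = -5.13 nmi.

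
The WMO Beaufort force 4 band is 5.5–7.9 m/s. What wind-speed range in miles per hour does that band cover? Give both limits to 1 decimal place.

12.3 to 17.7 mph

5.5–7.9 m/s × 2.237 = 12.3–17.7 mph.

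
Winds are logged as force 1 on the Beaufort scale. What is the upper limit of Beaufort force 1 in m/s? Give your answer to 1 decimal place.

Beaufort 1 (light air) spans 0.3–1.5 m/s.

1.5 m/s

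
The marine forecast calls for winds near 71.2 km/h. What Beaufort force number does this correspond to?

Beaufort force 8

71.2 km/h = 19.8 m/s, which is Beaufort 8 (gale, 17.2–20.7 m/s).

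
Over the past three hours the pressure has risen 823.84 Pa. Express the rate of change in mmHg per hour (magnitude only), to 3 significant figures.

2.06 mmHg per hour

823.84 Pa / 3 h × 0.00750062 mmHg/Pa = 2.06 mmHg/h.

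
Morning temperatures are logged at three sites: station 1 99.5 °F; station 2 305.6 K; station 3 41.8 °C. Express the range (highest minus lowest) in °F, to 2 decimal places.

station 1: 99.5 °F = 37.500 °C.
station 2: 305.6 K = 32.450 °C.
Spread: 41.800 − 32.450 = 9.350 °C = 16.83 °F.

16.83 °F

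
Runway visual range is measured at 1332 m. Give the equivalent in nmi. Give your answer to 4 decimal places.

0.7192 nmi

1 m = 0.000539957 nmi, so 1332 × 0.000539957 = 0.7192 nmi.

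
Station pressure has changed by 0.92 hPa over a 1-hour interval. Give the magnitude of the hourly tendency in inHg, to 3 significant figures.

0.0272 inHg per hour

0.92 hPa / 1 h × 0.02953 inHg/hPa = 0.0272 inHg/h.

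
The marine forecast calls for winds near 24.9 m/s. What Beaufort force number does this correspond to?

Beaufort force 10

24.9 m/s lies in the Beaufort 10 band (storm, 24.5–28.4 m/s).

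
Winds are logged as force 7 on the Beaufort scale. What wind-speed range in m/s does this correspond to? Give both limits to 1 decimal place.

13.9 to 17.1 m/s

Beaufort 7 (near gale) spans 13.9–17.1 m/s.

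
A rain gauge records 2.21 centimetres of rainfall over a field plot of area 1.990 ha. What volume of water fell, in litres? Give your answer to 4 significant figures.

439800 litres

Depth: 2.21 cm × 10 = 22.1 mm.
Area: 1.990 ha = 19900 m².
1 mm over 1 m² is 1 L, so volume = 22.1 × 19900 = 439790 L ≈ 439800 L.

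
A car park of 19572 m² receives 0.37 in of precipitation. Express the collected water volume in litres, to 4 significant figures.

183900 litres

Depth: 0.37 in × 25.4 = 9.398 mm.
1 mm over 1 m² is 1 L, so volume = 9.398 × 19572 = 183937.66 L ≈ 183900 L.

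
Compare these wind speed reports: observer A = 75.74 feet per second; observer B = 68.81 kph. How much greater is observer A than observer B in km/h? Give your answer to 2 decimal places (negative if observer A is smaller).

14.30 km/h

observer A: 75.74 ft/s = 83.1080 km/h.
Difference: 83.1080 − 68.8100 = 14.30 km/h.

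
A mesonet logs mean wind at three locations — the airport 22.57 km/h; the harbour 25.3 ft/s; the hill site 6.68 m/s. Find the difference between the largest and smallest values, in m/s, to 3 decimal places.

1.442 m/s

the airport: 22.57 km/h = 6.26944 m/s.
the harbour: 25.3 ft/s = 7.71144 m/s.
Spread: 7.71144 − 6.26944 = 1.442 m/s.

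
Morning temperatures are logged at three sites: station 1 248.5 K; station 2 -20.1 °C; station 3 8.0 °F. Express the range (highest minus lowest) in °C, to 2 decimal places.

11.32 °C

station 1: 248.5 K = -24.650 °C.
station 3: 8.0 °F = -13.333 °C.
Spread: (-13.333) − (-24.650) = 11.317 °C.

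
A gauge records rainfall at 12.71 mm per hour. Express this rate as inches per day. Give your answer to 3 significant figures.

12.0 in/day

12.71 mm/hour × 0.0393701 in/mm × 24 hour/day = 12.0 in/day.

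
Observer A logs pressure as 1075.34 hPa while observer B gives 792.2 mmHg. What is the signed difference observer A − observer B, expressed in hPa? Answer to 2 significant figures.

19 hPa

observer B: 792.2 mmHg = 1056.18 hPa.
Difference: 1075.34 − 1056.18 = 19 hPa.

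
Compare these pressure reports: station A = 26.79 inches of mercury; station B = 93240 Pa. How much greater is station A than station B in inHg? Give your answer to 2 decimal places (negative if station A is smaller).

-0.74 inHg

station B: 93240 Pa = 27.5338 inHg.
Difference: 26.7900 − 27.5338 = -0.74 inHg.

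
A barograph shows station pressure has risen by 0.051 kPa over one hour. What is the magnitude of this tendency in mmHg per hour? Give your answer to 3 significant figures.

0.383 mmHg per hour

0.051 kPa / 1 h × 7.50062 mmHg/kPa = 0.383 mmHg/h.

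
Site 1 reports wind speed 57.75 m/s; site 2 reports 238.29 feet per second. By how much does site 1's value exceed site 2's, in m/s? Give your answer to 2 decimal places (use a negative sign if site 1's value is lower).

-14.88 m/s

site 2: 238.29 ft/s = 72.6308 m/s.
Difference: 57.7500 − 72.6308 = -14.88 m/s.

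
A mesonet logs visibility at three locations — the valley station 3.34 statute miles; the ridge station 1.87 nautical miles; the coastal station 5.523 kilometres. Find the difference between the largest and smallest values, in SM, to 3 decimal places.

the ridge station: 1.87 nmi = 2.15196 SM.
the coastal station: 5.523 km = 3.43183 SM.
Spread: 3.43183 − 2.15196 = 1.280 SM.

1.280 SM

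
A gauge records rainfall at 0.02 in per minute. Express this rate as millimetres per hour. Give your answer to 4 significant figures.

30.48 mm/hour

0.02 in/minute × 25.4 mm/in × 60 minute/hour = 30.48 mm/hour.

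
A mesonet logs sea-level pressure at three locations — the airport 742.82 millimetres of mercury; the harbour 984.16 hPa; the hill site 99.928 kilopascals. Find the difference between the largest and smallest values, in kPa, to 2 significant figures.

the airport: 742.82 mmHg = 99.035 kPa.
the harbour: 984.16 hPa = 98.416 kPa.
Spread: 99.928 − 98.416 = 1.5 kPa.

1.5 kPa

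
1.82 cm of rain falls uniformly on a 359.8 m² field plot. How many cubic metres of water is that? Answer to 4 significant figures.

6.548 cubic metres

Depth: 1.82 cm × 10 = 18.2 mm.
1 mm over 1 m² is 1 L, so volume = 18.2 × 359.8 = 6548.36 L = 6.548 m³.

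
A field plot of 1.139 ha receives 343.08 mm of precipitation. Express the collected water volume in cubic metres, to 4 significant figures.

Area: 1.139 ha = 11390 m².
1 mm over 1 m² is 1 L, so volume = 343.08 × 11390 = 3907681.2 L = 3908 m³.

3908 cubic metres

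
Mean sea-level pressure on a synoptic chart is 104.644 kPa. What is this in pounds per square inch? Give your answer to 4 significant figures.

1 kPa = 0.145038 psi, so 104.644 × 0.145038 = 15.18 psi.

15.18 psi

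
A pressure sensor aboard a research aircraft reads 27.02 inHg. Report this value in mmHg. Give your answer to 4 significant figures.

686.3 mmHg

1 inHg = 25.4 mmHg, so 27.02 × 25.4 = 686.3 mmHg.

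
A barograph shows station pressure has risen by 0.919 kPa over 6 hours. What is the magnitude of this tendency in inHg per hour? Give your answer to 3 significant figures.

0.0452 inHg per hour

0.919 kPa / 6 h × 0.2953 inHg/kPa = 0.0452 inHg/h.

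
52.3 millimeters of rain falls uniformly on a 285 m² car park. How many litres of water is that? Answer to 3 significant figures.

14900 litres

1 mm over 1 m² is 1 L, so volume = 52.3 × 285 = 14905.5 L ≈ 14900 L.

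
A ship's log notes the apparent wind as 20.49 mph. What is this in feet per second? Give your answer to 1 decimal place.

30.1 ft/s

1 mph = 1.46667 ft/s, so 20.49 × 1.46667 = 30.1 ft/s.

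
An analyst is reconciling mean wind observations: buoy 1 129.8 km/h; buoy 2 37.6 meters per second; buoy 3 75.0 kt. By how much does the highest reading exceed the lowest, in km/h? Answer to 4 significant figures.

9.100 km/h

buoy 2: 37.6 m/s = 135.36000 km/h.
buoy 3: 75.0 kt = 138.90000 km/h.
Spread: 138.90000 − 129.80000 = 9.100 km/h.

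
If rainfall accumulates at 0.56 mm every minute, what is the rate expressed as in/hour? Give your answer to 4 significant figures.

1.323 in/hour

0.56 mm/minute × 0.0393701 in/mm × 60 minute/hour = 1.323 in/hour.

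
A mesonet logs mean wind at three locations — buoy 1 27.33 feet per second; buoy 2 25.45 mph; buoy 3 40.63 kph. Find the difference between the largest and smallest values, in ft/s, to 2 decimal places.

10.00 ft/s

buoy 2: 25.45 mph = 37.3267 ft/s.
buoy 3: 40.63 km/h = 37.0279 ft/s.
Spread: 37.3267 − 27.3300 = 10.00 ft/s.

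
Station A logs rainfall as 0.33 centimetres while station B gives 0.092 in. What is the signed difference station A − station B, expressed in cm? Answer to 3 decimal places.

0.096 cm

station B: 0.092 in = 0.23368 cm.
Difference: 0.33000 − 0.23368 = 0.096 cm.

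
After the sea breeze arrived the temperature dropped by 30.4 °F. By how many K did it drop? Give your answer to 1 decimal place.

16.9 K

For a temperature change the 32° offset cancels: ΔK = 30.4 × 0.5556 = 16.9 K.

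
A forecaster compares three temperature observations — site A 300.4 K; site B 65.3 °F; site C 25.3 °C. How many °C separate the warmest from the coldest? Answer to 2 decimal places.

site A: 300.4 K = 27.250 °C.
site B: 65.3 °F = 18.500 °C.
Spread: 27.250 − 18.500 = 8.750 °C.

8.75 °C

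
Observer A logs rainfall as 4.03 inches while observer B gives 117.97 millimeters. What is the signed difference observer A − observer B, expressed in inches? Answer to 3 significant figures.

-0.614 in

observer B: 117.97 mm = 4.64449 in.
Difference: 4.03000 − 4.64449 = -0.614 in.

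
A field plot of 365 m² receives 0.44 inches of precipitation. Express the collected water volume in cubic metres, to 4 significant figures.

4.079 cubic metres

Depth: 0.44 in × 25.4 = 11.176 mm.
1 mm over 1 m² is 1 L, so volume = 11.176 × 365 = 4079.24 L = 4.079 m³.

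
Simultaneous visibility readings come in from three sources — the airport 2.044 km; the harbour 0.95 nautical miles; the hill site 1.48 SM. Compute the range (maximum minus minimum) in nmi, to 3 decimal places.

the airport: 2.044 km = 1.10367 nmi.
the hill site: 1.48 SM = 1.28608 nmi.
Spread: 1.28608 − 0.95000 = 0.336 nmi.

0.336 nmi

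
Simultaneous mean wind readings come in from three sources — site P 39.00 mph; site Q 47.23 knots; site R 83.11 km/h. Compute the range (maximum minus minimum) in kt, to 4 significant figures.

13.34 kt

site P: 39.00 mph = 33.8901 kt.
site R: 83.11 km/h = 44.8758 kt.
Spread: 47.2300 − 33.8901 = 13.34 kt.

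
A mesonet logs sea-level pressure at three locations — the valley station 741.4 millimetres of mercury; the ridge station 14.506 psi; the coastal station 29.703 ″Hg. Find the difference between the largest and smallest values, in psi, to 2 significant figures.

0.25 psi

the valley station: 741.4 mmHg = 14.3363 psi.
the coastal station: 29.703 inHg = 14.5888 psi.
Spread: 14.5888 − 14.3363 = 0.25 psi.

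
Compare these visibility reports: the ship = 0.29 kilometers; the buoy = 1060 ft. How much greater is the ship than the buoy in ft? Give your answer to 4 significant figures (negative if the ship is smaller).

the ship: 0.29 km = 951.444 ft.
Difference: 951.444 − 1060.000 = -108.6 ft.

-108.6 ft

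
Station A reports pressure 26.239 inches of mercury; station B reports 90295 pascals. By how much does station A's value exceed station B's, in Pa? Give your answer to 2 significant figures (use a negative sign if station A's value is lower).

station A: 26.239 inHg = 88855.46 Pa.
Difference: 88855.46 − 90295.00 = -1400 Pa.

-1400 Pa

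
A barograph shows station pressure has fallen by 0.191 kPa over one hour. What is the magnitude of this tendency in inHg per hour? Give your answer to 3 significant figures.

0.0564 inHg per hour

0.191 kPa / 1 h × 0.2953 inHg/kPa = 0.0564 inHg/h.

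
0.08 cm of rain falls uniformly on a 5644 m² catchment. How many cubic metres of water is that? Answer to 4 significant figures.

Depth: 0.08 cm × 10 = 0.8 mm.
1 mm over 1 m² is 1 L, so volume = 0.8 × 5644 = 4515.2 L = 4.515 m³.

4.515 cubic metres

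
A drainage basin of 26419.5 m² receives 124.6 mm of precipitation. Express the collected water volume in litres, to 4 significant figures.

3292000 litres

1 mm over 1 m² is 1 L, so volume = 124.6 × 26419.5 = 3291869.7 L ≈ 3292000 L.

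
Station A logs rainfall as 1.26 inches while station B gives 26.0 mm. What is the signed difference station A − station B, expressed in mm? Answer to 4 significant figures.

6.004 mm

station A: 1.26 in = 32.00400 mm.
Difference: 32.00400 − 26.00000 = 6.004 mm.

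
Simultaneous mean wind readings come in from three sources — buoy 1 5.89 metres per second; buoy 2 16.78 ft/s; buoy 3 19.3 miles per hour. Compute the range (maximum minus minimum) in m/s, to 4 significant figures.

3.513 m/s

buoy 2: 16.78 ft/s = 5.11454 m/s.
buoy 3: 19.3 mph = 8.62787 m/s.
Spread: 8.62787 − 5.11454 = 3.513 m/s.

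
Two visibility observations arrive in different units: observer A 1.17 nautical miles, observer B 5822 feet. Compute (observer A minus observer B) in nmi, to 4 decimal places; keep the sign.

observer B: 5822 ft = 0.958178 nmi.
Difference: 1.170000 − 0.958178 = 0.2118 nmi.

0.2118 nmi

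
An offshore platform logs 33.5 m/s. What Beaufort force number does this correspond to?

33.5 m/s lies in the Beaufort 12 band (hurricane force, ≥32.7 m/s).

Beaufort force 12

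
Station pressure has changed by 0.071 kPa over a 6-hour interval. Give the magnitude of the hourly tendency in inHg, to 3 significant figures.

0.071 kPa / 6 h × 0.2953 inHg/kPa = 0.00349 inHg/h.

0.00349 inHg per hour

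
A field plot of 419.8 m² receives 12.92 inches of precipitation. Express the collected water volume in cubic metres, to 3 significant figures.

138 cubic metres

Depth: 12.92 in × 25.4 = 328.168 mm.
1 mm over 1 m² is 1 L, so volume = 328.168 × 419.8 = 137764.93 L = 138 m³.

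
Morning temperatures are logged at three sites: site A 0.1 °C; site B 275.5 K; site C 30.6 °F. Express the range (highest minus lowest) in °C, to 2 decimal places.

site B: 275.5 K = 2.350 °C.
site C: 30.6 °F = -0.778 °C.
Spread: 2.350 − (-0.778) = 3.128 °C.

3.13 °C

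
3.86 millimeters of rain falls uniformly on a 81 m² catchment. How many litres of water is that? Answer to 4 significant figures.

312.7 litres

1 mm over 1 m² is 1 L, so volume = 3.86 × 81 = 312.66 L ≈ 312.7 L.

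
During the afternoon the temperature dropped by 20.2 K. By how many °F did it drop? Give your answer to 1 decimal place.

36.4 °F

Converting a difference, only the 9/5 scale factor applies: Δ°F = 20.2 × 1.8 = 36.4 °F.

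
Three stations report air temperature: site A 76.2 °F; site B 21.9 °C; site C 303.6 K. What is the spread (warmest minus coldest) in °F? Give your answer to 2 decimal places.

site A: 76.2 °F = 24.556 °C.
site C: 303.6 K = 30.450 °C.
Spread: 30.450 − 21.900 = 8.550 °C = 15.39 °F.

15.39 °F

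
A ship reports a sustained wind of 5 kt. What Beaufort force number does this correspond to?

Beaufort force 2

5 kt lies in the Beaufort 2 band (light breeze, 4–6 kt).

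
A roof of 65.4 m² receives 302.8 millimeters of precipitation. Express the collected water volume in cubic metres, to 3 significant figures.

19.8 cubic metres

1 mm over 1 m² is 1 L, so volume = 302.8 × 65.4 = 19803.12 L = 19.8 m³.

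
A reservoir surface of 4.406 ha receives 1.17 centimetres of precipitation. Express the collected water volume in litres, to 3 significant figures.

Depth: 1.17 cm × 10 = 11.7 mm.
Area: 4.406 ha = 44060 m².
1 mm over 1 m² is 1 L, so volume = 11.7 × 44060 = 515502 L ≈ 516000 L.

516000 litres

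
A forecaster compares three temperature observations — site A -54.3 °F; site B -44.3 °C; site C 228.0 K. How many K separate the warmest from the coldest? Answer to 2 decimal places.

site A: -54.3 °F = -47.944 °C.
site C: 228.0 K = -45.150 °C.
Spread: (-44.300) − (-47.944) = 3.644 °C.

3.64 K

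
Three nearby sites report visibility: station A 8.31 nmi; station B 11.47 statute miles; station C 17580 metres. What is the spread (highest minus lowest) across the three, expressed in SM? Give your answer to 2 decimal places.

1.91 SM

station A: 8.31 nmi = 9.5630 SM.
station C: 17580 m = 10.9237 SM.
Spread: 11.4700 − 9.5630 = 1.91 SM.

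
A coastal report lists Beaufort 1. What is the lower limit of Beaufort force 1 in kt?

Beaufort 1 (light air) spans 1–3 knots.

1 kt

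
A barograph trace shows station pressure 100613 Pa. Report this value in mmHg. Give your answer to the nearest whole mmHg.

755 mmHg

1 Pa = 0.00750062 mmHg, so 100613 × 0.00750062 = 755 mmHg.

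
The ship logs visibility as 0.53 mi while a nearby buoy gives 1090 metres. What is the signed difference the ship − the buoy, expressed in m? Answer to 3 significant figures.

-237 m

the ship: 0.53 SM = 852.95 m.
Difference: 852.95 − 1090.00 = -237 m.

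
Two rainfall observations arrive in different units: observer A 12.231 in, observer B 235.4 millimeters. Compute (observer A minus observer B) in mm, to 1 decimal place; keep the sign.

observer A: 12.231 in = 310.667 mm.
Difference: 310.667 − 235.400 = 75.3 mm.

75.3 mm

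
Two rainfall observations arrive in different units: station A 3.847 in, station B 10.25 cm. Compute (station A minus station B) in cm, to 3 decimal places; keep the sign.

-0.479 cm

station A: 3.847 in = 9.77138 cm.
Difference: 9.77138 − 10.25000 = -0.479 cm.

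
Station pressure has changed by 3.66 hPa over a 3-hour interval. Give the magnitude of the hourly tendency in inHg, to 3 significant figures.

0.0360 inHg per hour

3.66 hPa / 3 h × 0.02953 inHg/hPa = 0.0360 inHg/h.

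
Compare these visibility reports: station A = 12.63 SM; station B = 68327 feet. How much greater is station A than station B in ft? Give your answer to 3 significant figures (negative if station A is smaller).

-1640 ft

station A: 12.63 SM = 66686.40 ft.
Difference: 66686.40 − 68327.00 = -1640 ft.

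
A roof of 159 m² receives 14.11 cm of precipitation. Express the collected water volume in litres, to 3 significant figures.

22400 litres

Depth: 14.11 cm × 10 = 141.1 mm.
1 mm over 1 m² is 1 L, so volume = 141.1 × 159 = 22434.9 L ≈ 22400 L.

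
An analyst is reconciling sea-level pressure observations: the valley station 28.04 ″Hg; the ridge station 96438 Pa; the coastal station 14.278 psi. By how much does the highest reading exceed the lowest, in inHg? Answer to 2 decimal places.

1.03 inHg

the ridge station: 96438 Pa = 28.4781 inHg.
the coastal station: 14.278 psi = 29.0703 inHg.
Spread: 29.0703 − 28.0400 = 1.03 inHg.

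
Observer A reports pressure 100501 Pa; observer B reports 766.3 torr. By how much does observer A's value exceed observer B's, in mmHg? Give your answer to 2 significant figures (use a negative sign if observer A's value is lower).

-12 mmHg

observer A: 100501 Pa = 753.82 mmHg.
Difference: 753.82 − 766.30 = -12 mmHg.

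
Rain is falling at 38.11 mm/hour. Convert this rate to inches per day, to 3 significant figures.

38.11 mm/hour × 0.0393701 in/mm × 24 hour/day = 36.0 in/day.

36.0 in/day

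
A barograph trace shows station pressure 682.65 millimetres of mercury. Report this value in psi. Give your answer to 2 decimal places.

1 mmHg = 0.0193368 psi, so 682.65 × 0.0193368 = 13.20 psi.

13.20 psi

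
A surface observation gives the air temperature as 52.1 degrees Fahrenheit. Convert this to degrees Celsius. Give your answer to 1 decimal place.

°C = (°F − 32) × 5/9 = (52.1 − 32) / 1.8 = 11.2 °C.

11.2 °C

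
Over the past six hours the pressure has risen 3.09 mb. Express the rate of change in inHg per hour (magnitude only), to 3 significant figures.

0.0152 inHg per hour

3.09 mb / 6 h × 0.02953 inHg/mb = 0.0152 inHg/h.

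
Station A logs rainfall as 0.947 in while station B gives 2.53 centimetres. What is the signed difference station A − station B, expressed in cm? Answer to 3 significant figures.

-0.125 cm

station A: 0.947 in = 2.40538 cm.
Difference: 2.40538 − 2.53000 = -0.125 cm.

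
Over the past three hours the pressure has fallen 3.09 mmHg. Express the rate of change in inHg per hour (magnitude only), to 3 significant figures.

0.0406 inHg per hour

3.09 mmHg / 3 h × 0.0393701 inHg/mmHg = 0.0406 inHg/h.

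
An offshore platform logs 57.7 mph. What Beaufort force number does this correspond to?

Beaufort force 10

57.7 mph = 25.8 m/s, which is Beaufort 10 (storm, 24.5–28.4 m/s).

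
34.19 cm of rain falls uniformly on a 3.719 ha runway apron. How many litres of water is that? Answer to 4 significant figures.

12720000 litres

Depth: 34.19 cm × 10 = 341.9 mm.
Area: 3.719 ha = 37190 m².
1 mm over 1 m² is 1 L, so volume = 341.9 × 37190 = 12715261 L ≈ 12720000 L.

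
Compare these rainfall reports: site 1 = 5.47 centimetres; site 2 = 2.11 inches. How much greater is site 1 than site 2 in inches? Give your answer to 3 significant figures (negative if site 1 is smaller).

site 1: 5.47 cm = 2.153543 in.
Difference: 2.153543 − 2.110000 = 0.0435 in.

0.0435 in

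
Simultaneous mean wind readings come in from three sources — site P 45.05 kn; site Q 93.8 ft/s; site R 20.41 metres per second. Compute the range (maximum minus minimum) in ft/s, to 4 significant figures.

26.84 ft/s

site P: 45.05 kt = 76.0358 ft/s.
site R: 20.41 m/s = 66.9619 ft/s.
Spread: 93.8000 − 66.9619 = 26.84 ft/s.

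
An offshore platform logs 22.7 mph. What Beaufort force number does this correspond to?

Beaufort force 5

22.7 mph = 10.1 m/s, which is Beaufort 5 (fresh breeze, 8.0–10.7 m/s).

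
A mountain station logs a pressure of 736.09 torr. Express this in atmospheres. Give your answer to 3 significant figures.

0.969 atm

1 mmHg = 0.00131579 atm, so 736.09 × 0.00131579 = 0.969 atm.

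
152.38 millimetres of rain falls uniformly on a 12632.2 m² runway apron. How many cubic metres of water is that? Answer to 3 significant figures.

1920 cubic metres

1 mm over 1 m² is 1 L, so volume = 152.38 × 12632.2 = 1924894.6 L = 1920 m³.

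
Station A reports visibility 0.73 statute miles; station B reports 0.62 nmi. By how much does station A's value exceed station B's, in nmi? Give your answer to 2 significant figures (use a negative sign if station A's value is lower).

station A: 0.73 SM = 0.63435 nmi.
Difference: 0.63435 − 0.62000 = 0.014 nmi.

0.014 nmi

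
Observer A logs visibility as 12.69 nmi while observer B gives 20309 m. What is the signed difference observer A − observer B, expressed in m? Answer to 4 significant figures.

3193 m

observer A: 12.69 nmi = 23501.88 m.
Difference: 23501.88 − 20309.00 = 3193 m.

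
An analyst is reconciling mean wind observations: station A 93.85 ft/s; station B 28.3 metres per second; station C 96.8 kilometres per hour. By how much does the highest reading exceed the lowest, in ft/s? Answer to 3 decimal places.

5.632 ft/s

station B: 28.3 m/s = 92.84777 ft/s.
station C: 96.8 km/h = 88.21814 ft/s.
Spread: 93.85000 − 88.21814 = 5.632 ft/s.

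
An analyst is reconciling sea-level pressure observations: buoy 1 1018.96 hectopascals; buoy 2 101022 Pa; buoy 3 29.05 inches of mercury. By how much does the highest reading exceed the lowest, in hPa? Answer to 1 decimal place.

buoy 2: 101022 Pa = 1010.220 hPa.
buoy 3: 29.05 inHg = 983.746 hPa.
Spread: 1018.960 − 983.746 = 35.2 hPa.

35.2 hPa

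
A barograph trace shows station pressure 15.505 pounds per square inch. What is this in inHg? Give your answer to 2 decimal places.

31.57 inHg

1 psi = 2.03602 inHg, so 15.505 × 2.03602 = 31.57 inHg.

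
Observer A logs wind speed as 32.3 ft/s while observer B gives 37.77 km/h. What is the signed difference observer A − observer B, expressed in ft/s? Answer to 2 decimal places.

observer B: 37.77 km/h = 34.4215 ft/s.
Difference: 32.3000 − 34.4215 = -2.12 ft/s.

-2.12 ft/s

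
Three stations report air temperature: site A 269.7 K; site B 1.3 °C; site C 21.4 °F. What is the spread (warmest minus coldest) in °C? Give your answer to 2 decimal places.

7.19 °C

site A: 269.7 K = -3.450 °C.
site C: 21.4 °F = -5.889 °C.
Spread: 1.300 − (-5.889) = 7.189 °C.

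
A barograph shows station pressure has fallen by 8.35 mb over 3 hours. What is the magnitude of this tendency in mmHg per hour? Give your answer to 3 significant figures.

2.09 mmHg per hour

8.35 mb / 3 h × 0.750062 mmHg/mb = 2.09 mmHg/h.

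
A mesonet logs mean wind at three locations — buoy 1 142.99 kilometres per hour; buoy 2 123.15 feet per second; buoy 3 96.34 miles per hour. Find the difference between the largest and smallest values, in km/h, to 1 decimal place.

buoy 2: 123.15 ft/s = 135.130 km/h.
buoy 3: 96.34 mph = 155.044 km/h.
Spread: 155.044 − 135.130 = 19.9 km/h.

19.9 km/h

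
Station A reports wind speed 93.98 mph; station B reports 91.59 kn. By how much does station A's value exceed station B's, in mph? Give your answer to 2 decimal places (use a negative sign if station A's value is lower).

-11.42 mph

station B: 91.59 kt = 105.3999 mph.
Difference: 93.9800 − 105.3999 = -11.42 mph.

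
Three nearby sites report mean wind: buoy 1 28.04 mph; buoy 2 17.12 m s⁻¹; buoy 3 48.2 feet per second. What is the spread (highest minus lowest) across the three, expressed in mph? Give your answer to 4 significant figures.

10.26 mph

buoy 2: 17.12 m/s = 38.2963 mph.
buoy 3: 48.2 ft/s = 32.8636 mph.
Spread: 38.2963 − 28.0400 = 10.26 mph.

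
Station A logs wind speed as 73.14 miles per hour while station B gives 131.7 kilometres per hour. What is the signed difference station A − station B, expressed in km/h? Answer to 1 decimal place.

station A: 73.14 mph = 117.707 km/h.
Difference: 117.707 − 131.700 = -14.0 km/h.

-14.0 km/h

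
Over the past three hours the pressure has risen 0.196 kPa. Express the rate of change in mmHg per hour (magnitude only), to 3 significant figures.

0.196 kPa / 3 h × 7.50062 mmHg/kPa = 0.490 mmHg/h.

0.490 mmHg per hour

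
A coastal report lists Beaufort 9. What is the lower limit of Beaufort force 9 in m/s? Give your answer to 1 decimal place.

Beaufort 9 (strong gale) spans 20.8–24.4 m/s.

20.8 m/s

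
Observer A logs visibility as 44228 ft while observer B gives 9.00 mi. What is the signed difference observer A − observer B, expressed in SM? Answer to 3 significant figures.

observer A: 44228 ft = 8.37652 SM.
Difference: 8.37652 − 9.00000 = -0.623 SM.

-0.623 SM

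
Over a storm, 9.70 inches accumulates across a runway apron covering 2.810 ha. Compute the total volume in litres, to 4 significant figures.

6923000 litres

Depth: 9.70 in × 25.4 = 246.38 mm.
Area: 2.810 ha = 28100 m².
1 mm over 1 m² is 1 L, so volume = 246.38 × 28100 = 6923278 L ≈ 6923000 L.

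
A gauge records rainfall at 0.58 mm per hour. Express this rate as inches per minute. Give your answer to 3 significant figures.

0.58 mm/hour × 0.0393701 in/mm × 0.0166667 hour/minute = 0.000381 in/minute.

0.000381 in/minute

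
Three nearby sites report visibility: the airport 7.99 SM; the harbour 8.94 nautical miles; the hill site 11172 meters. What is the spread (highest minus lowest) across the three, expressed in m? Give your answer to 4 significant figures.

the airport: 7.99 SM = 12858.66 m.
the harbour: 8.94 nmi = 16556.88 m.
Spread: 16556.88 − 11172.00 = 5385 m.

5385 m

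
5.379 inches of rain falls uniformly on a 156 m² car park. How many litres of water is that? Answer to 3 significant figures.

Depth: 5.379 in × 25.4 = 136.6266 mm.
1 mm over 1 m² is 1 L, so volume = 136.6266 × 156 = 21313.75 L ≈ 21300 L.

21300 litres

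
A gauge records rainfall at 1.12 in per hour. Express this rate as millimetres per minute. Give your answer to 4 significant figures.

1.12 in/hour × 25.4 mm/in × 0.0166667 hour/minute = 0.4741 mm/minute.

0.4741 mm/minute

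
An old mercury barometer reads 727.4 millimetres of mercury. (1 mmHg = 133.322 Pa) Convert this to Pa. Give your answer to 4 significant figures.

1 mmHg = 133.322 Pa, so 727.4 × 133.322 = 96980 Pa.

96980 Pa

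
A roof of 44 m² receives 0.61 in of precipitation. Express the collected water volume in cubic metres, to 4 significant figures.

Depth: 0.61 in × 25.4 = 15.494 mm.
1 mm over 1 m² is 1 L, so volume = 15.494 × 44 = 681.736 L = 0.6817 m³.

0.6817 cubic metres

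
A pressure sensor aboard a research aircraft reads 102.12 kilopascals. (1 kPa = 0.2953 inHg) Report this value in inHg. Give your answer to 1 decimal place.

30.2 inHg

1 kPa = 0.2953 inHg, so 102.12 × 0.2953 = 30.2 inHg.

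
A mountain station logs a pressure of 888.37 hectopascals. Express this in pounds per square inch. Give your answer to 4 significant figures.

12.88 psi

1 hPa = 0.0145038 psi, so 888.37 × 0.0145038 = 12.88 psi.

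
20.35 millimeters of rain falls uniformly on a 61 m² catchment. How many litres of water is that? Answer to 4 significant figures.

1241 litres

1 mm over 1 m² is 1 L, so volume = 20.35 × 61 = 1241.35 L ≈ 1241 L.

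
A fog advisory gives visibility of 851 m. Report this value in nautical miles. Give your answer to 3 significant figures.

1 m = 0.000539957 nmi, so 851 × 0.000539957 = 0.460 nmi.

0.460 nmi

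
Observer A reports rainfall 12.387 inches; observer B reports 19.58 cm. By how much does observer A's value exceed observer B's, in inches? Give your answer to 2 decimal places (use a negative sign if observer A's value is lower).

4.68 in

observer B: 19.58 cm = 7.7087 in.
Difference: 12.3870 − 7.7087 = 4.68 in.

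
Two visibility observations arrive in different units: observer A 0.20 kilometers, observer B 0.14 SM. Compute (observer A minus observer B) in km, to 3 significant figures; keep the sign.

observer B: 0.14 SM = 0.225308 km.
Difference: 0.200000 − 0.225308 = -0.0253 km.

-0.0253 km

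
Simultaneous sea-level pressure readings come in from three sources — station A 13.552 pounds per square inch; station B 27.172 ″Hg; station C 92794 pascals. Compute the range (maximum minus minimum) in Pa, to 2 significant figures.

station A: 13.552 psi = 93437.75 Pa.
station B: 27.172 inHg = 92014.96 Pa.
Spread: 93437.75 − 92014.96 = 1400 Pa.

1400 Pa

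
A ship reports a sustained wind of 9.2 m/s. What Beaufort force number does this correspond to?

Beaufort force 5

9.2 m/s lies in the Beaufort 5 band (fresh breeze, 8.0–10.7 m/s).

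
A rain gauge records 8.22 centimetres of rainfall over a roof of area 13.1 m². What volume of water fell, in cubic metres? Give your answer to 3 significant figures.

1.08 cubic metres

Depth: 8.22 cm × 10 = 82.2 mm.
1 mm over 1 m² is 1 L, so volume = 82.2 × 13.1 = 1076.82 L = 1.08 m³.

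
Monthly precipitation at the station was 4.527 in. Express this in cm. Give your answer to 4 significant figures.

1 in = 2.54 cm, so 4.527 × 2.54 = 11.50 cm.

11.50 cm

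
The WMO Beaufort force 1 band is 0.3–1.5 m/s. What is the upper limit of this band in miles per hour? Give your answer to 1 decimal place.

3.4 mph

0.3–1.5 m/s × 2.237 = 0.7–3.4 mph.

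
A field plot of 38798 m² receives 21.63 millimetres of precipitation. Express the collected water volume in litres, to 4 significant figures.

839200 litres

1 mm over 1 m² is 1 L, so volume = 21.63 × 38798 = 839200.74 L ≈ 839200 L.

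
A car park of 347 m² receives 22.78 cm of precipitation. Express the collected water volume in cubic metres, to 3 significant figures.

Depth: 22.78 cm × 10 = 227.8 mm.
1 mm over 1 m² is 1 L, so volume = 227.8 × 347 = 79046.6 L = 79.0 m³.

79.0 cubic metres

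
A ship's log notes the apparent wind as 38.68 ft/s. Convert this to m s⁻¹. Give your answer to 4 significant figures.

11.79 m/s

1 ft/s = 0.3048 m/s, so 38.68 × 0.3048 = 11.79 m/s.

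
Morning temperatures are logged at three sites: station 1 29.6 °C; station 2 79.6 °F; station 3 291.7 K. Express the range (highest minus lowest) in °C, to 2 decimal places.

station 2: 79.6 °F = 26.444 °C.
station 3: 291.7 K = 18.550 °C.
Spread: 29.600 − 18.550 = 11.050 °C.

11.05 °C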